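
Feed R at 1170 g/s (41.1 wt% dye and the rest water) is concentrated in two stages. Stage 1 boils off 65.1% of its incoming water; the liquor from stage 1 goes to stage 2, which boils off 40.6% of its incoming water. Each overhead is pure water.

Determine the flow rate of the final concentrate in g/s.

623.7 g/s

water in feed = 1170×0.589 = 689.13 g/s.
After stage 1: water left = (1−0.651)×689.13 = 240.51; stream total = 721.38 g/s.
After stage 2: water left = (1−0.406)×240.51 = 142.86; final concentrate = 623.73 g/s.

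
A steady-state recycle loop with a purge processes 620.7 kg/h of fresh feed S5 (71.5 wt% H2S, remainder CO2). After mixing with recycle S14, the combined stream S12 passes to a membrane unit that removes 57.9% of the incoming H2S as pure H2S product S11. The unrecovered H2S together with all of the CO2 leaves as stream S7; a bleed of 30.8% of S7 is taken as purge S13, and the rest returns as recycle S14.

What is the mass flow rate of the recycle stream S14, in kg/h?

CO2 enters only via S5 and leaves only via the purge: 620.7×0.285 = 0.308×(CO2 in S7), and the membrane unit passes all CO2, so CO2 in S12 = CO2 in S7 = 574.35 kg/h.
H2S in S12: m_A = 620.7×0.715 + (1−0.308)·(1−0.579)·m_A, so m_A = 443.8/0.7087 = 626.25 kg/h.
S7 = (1−0.579)×626.25 + 574.35 = 838 kg/h.
Recycle S14 = (1−0.308)×838 = 579.9 kg/h.

579.9 kg/h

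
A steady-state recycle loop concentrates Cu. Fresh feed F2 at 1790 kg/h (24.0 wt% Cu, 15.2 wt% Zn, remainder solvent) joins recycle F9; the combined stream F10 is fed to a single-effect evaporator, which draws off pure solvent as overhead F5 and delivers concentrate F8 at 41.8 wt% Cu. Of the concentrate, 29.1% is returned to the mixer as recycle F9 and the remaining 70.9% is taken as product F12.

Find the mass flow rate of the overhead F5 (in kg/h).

Overall Cu balance (none leaves overhead): Cu in fresh feed = Cu in product, i.e. 1790×0.240 = (1−0.291)·F8·0.418.
F8 = 429.6/(0.418×0.709) = 1449.6 kg/h.
Recycle F9 = 0.291×1449.6 = 421.83 kg/h.
Combined feed F10 = 1790 + 421.83 = 2211.8 kg/h.
Overhead F5 = F10 − F8 = 2211.8 − 1449.6 = 762.25 kg/h.

762.2 kg/h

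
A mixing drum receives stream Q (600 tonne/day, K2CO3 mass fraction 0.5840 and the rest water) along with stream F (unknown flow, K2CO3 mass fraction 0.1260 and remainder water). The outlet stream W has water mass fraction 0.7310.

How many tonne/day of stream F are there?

1322 tonne/day

Let F be the unknown flow. Total out = 600 + F.
water balance: 249.6 + 0.874·F = 0.731·(600 + F)
(0.874 − 0.731)·F = 0.731×600 − 249.6 = 189
F = 189 / 0.143 = 1321.7 tonne/day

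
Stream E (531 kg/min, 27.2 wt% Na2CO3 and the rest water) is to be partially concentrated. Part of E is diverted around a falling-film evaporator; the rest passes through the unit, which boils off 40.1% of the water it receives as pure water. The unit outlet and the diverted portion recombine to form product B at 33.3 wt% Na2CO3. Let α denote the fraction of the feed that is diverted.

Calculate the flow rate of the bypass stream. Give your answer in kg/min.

197.8 kg/min

All 531×0.272 = 144.43 kg/min of Na2CO3 reaches B, so B = 144.43/0.333 = 433.73 kg/min and vapour = 97.27 kg/min.
The evaporator receives (1−α)·531 of feed at 0.728 water and removes 0.401 of that water:
0.401×0.728×(1−α)×531 = 97.27
(1−α) = 97.27/155.01 = 0.6275;  α = 0.3725.
Bypass flow = 0.3725×531 = 197.8 kg/min.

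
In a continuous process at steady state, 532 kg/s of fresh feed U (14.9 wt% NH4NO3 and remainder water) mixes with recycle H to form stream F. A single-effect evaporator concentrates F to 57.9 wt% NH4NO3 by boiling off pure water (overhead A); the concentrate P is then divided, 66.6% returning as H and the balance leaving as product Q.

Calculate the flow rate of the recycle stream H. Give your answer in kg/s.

273 kg/s

Overall NH4NO3 balance (none leaves overhead): NH4NO3 in fresh feed = NH4NO3 in product, i.e. 532×0.149 = (1−0.666)·P·0.579.
P = 79.268/(0.579×0.334) = 409.9 kg/s.
Recycle H = 0.666×409.9 = 272.99 kg/s.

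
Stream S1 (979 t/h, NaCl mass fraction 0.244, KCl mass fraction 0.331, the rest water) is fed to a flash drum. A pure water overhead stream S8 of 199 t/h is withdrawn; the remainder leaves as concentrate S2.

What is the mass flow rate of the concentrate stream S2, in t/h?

780 t/h

Concentrate = 979 − 199 = 780 t/h.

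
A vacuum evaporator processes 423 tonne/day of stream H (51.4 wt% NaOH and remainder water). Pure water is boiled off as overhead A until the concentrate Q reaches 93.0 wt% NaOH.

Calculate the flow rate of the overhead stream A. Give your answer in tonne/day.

189.2 tonne/day

NaOH is conserved: 423×0.514 = 217.42 tonne/day all reports to the concentrate.
Concentrate = 217.42/(target fraction) = 233.79 tonne/day.
Overhead = 423 − 233.79 = 189.21 tonne/day.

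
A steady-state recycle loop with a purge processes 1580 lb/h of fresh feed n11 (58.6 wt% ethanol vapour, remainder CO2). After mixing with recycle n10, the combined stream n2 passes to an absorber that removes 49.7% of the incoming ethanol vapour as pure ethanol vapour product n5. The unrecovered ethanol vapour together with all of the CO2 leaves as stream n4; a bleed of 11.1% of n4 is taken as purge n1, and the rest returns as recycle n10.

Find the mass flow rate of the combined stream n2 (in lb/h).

CO2 enters only via n11 and leaves only via the purge: 1580×0.414 = 0.111×(CO2 in n4), and the absorber passes all CO2, so CO2 in n2 = CO2 in n4 = 5893 lb/h.
ethanol vapour in n2: m_A = 1580×0.586 + (1−0.111)·(1−0.497)·m_A, so m_A = 925.88/0.5528 = 1674.8 lb/h.
n2 = 1674.8 + 5893 = 7567.8 lb/h.

7568 lb/h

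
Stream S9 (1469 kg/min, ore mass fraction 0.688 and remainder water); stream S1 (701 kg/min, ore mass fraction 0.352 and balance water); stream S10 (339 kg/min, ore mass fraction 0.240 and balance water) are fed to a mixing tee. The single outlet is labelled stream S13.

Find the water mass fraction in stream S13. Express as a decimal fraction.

0.466

Total flow out = 1469 + 701 + 339 = 2509 kg/min.
water in = 1469×0.312 + 701×0.648 + 339×0.760 = 1170.2 kg/min.
water mass fraction in S13 = 1170.2/2509 = 0.466.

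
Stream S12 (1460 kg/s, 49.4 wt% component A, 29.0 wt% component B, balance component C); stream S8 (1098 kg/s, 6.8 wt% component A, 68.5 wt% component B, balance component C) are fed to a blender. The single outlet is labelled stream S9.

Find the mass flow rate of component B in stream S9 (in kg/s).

component B out = component B in = 1460×0.290 + 1098×0.685 = 1175.5 kg/s.

1176 kg/s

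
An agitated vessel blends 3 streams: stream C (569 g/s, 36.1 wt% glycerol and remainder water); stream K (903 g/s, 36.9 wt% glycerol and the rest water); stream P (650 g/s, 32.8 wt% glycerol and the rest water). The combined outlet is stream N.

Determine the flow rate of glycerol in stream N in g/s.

glycerol out = glycerol in = 569×0.361 + 903×0.369 + 650×0.328 = 751.82 g/s.

751.8 g/s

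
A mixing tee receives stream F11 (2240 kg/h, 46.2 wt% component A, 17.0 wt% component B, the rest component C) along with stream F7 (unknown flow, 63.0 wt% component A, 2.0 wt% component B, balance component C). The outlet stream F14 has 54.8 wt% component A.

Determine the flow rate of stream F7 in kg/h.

Let F7 be the unknown flow. Total out = 2240 + F7.
component A balance: 1034.9 + 0.630·F7 = 0.548·(2240 + F7)
(0.630 − 0.548)·F7 = 0.548×2240 − 1034.9 = 192.64
F7 = 192.64 / 0.082 = 2349.3 kg/h

2349 kg/h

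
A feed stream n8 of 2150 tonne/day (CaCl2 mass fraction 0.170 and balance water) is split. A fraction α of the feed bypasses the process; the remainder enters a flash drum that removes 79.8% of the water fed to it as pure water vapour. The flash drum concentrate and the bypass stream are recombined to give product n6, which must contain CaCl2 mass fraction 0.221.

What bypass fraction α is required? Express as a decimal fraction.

All 2150×0.170 = 365.5 tonne/day of CaCl2 reaches n6, so n6 = 365.5/0.221 = 1653.8 tonne/day and vapour = 496.15 tonne/day.
The evaporator receives (1−α)·2150 of feed at 0.830 water and removes 0.798 of that water:
0.798×0.830×(1−α)×2150 = 496.15
(1−α) = 496.15/1424 = 0.3484;  α = 0.6516.

0.652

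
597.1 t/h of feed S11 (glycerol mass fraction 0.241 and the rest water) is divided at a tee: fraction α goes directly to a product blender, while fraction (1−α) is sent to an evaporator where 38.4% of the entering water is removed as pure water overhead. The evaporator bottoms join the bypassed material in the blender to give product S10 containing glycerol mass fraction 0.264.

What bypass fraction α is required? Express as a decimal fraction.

All 597.1×0.241 = 143.9 t/h of glycerol reaches S10, so S10 = 143.9/0.264 = 545.08 t/h and vapour = 52.02 t/h.
The evaporator receives (1−α)·597.1 of feed at 0.759 water and removes 0.384 of that water:
0.384×0.759×(1−α)×597.1 = 52.02
(1−α) = 52.02/174.03 = 0.2989;  α = 0.7011.

0.701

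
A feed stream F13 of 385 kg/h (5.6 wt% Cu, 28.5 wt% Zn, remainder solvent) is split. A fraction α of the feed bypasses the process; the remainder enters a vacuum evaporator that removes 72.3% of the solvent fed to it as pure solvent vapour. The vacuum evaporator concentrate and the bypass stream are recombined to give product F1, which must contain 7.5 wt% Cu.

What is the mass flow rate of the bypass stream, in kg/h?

All 385×0.056 = 21.56 kg/h of Cu reaches F1, so F1 = 21.56/0.075 = 287.47 kg/h and vapour = 97.533 kg/h.
The evaporator receives (1−α)·385 of feed at 0.659 solvent and removes 0.723 of that solvent:
0.723×0.659×(1−α)×385 = 97.533
(1−α) = 97.533/183.44 = 0.5317;  α = 0.4683.
Bypass flow = 0.4683×385 = 180.29 kg/h.

180.3 kg/h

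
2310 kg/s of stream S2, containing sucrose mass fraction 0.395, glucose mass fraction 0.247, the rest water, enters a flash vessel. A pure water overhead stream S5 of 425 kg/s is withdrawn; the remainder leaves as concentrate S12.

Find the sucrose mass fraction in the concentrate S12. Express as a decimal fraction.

sucrose is not removed: 2310×0.395 = 912.45 kg/s of sucrose enters S12.
Concentrate = 2310 − 425 = 1885 kg/s.
Mass fraction = 912.45/1885 = 0.484.

0.484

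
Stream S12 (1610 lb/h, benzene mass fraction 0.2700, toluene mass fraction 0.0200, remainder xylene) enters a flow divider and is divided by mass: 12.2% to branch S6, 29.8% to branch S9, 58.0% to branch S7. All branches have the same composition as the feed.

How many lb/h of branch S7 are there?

933.8 lb/h

Branch S7 flow = 0.580×1610 = 933.8 lb/h.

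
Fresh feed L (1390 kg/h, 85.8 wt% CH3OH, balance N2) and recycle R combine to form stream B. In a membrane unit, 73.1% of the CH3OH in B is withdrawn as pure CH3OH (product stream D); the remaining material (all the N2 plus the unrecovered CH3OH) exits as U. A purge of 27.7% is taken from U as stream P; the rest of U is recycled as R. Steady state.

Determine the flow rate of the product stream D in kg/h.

1082 kg/h

CH3OH in B: m_A = 1390×0.858 + (1−0.277)·(1−0.731)·m_A, so m_A = 1192.6/0.8055 = 1480.6 kg/h.
Product D = 0.731×1480.6 = 1082.3 kg/h.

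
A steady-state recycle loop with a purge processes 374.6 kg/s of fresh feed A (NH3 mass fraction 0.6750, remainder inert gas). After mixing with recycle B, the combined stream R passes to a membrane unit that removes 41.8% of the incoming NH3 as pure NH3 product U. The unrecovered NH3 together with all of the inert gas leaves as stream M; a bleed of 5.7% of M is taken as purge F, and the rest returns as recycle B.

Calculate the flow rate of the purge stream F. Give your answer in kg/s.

140.3 kg/s

inert gas enters only via A and leaves only via the purge: 374.6×0.325 = 0.057×(inert gas in M), and the membrane unit passes all inert gas, so inert gas in R = inert gas in M = 2135.9 kg/s.
NH3 in R: m_A = 374.6×0.675 + (1−0.057)·(1−0.418)·m_A, so m_A = 252.86/0.4512 = 560.44 kg/s.
M = (1−0.418)×560.44 + 2135.9 = 2462.1 kg/s.
Purge F = 0.057×2462.1 = 140.34 kg/s.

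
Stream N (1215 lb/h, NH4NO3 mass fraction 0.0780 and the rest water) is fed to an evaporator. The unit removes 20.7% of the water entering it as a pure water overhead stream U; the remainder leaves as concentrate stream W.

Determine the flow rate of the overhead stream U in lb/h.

water entering = 1215×0.922 = 1120.2 lb/h; overhead removed = 0.207×1120.2 = 231.89 lb/h.

231.9 lb/h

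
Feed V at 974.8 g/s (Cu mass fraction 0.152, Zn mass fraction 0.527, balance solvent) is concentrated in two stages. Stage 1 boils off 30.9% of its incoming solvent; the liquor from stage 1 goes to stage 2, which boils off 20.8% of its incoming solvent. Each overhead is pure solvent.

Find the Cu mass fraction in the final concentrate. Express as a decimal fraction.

solvent in feed = 974.8×0.321 = 312.91 g/s.
After stage 1: solvent left = (1−0.309)×312.91 = 216.22; stream total = 878.11 g/s.
After stage 2: solvent left = (1−0.208)×216.22 = 171.25; final concentrate = 833.14 g/s.
Cu fraction = 148.17/833.14 = 0.178.

0.178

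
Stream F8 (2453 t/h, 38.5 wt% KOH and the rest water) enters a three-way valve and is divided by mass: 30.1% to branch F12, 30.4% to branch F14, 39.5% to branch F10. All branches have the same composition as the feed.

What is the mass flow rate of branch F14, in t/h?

745.7 t/h

Branch F14 flow = 0.304×2453 = 745.71 t/h.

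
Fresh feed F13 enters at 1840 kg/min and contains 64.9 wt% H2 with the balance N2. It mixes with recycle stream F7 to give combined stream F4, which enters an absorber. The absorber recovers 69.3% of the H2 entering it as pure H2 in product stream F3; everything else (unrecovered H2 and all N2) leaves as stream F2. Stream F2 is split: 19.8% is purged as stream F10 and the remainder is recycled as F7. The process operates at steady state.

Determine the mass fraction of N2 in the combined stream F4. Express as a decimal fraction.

N2 enters only via F13 and leaves only via the purge: 1840×0.351 = 0.198×(N2 in F2), and the absorber passes all N2, so N2 in F4 = N2 in F2 = 3261.8 kg/min.
H2 in F4: m_A = 1840×0.649 + (1−0.198)·(1−0.693)·m_A, so m_A = 1194.2/0.7538 = 1584.2 kg/min.
F4 = 1584.2 + 3261.8 = 4846 kg/min.
N2 fraction in F4 = 3261.8/4846 = 0.673.

0.673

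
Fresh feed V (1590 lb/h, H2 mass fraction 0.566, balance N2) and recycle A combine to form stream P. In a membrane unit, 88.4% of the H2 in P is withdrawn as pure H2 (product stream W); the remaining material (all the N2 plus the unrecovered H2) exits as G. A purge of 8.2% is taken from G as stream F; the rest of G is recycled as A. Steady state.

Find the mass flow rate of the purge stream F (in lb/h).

699.6 lb/h

N2 enters only via V and leaves only via the purge: 1590×0.434 = 0.082×(N2 in G), and the membrane unit passes all N2, so N2 in P = N2 in G = 8415.4 lb/h.
H2 in P: m_A = 1590×0.566 + (1−0.082)·(1−0.884)·m_A, so m_A = 899.94/0.8935 = 1007.2 lb/h.
G = (1−0.884)×1007.2 + 8415.4 = 8532.2 lb/h.
Purge F = 0.082×8532.2 = 699.64 lb/h.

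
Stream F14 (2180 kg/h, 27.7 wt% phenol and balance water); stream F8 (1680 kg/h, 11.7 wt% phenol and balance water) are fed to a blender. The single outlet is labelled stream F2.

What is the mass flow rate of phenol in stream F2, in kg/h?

phenol out = phenol in = 2180×0.277 + 1680×0.117 = 800.42 kg/h.

800.4 kg/h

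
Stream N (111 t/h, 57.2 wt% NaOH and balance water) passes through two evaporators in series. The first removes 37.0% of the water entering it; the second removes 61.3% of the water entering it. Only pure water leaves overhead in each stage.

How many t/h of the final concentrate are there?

water in feed = 111×0.428 = 47.508 t/h.
After stage 1: water left = (1−0.370)×47.508 = 29.93; stream total = 93.422 t/h.
After stage 2: water left = (1−0.613)×29.93 = 11.583; final concentrate = 75.075 t/h.

75.07 t/h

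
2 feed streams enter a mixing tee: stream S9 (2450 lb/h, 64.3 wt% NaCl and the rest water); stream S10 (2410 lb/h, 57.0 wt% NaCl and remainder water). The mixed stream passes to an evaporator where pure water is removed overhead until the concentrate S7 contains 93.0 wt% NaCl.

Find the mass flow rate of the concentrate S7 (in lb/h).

NaCl entering = 2450×0.643 + 2410×0.570 = 2949.1 lb/h.
All NaCl reports to S7, so S7 = 2949.1/0.930 = 3171 lb/h.

3171 lb/h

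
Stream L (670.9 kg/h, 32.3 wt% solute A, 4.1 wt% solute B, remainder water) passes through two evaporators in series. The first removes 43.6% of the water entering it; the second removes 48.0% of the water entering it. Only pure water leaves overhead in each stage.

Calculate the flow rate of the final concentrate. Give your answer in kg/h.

369.3 kg/h

water in feed = 670.9×0.636 = 426.69 kg/h.
After stage 1: water left = (1−0.436)×426.69 = 240.65; stream total = 484.86 kg/h.
After stage 2: water left = (1−0.480)×240.65 = 125.14; final concentrate = 369.35 kg/h.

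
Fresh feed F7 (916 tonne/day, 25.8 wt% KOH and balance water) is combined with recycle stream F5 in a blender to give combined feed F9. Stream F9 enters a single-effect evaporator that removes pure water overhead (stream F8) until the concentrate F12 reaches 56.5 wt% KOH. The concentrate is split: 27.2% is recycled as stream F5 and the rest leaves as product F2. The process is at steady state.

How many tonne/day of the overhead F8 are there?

Overall KOH balance (none leaves overhead): KOH in fresh feed = KOH in product, i.e. 916×0.258 = (1−0.272)·F12·0.565.
F12 = 236.33/(0.565×0.728) = 574.56 tonne/day.
Recycle F5 = 0.272×574.56 = 156.28 tonne/day.
Combined feed F9 = 916 + 156.28 = 1072.3 tonne/day.
Overhead F8 = F9 − F12 = 1072.3 − 574.56 = 497.72 tonne/day.

497.7 tonne/day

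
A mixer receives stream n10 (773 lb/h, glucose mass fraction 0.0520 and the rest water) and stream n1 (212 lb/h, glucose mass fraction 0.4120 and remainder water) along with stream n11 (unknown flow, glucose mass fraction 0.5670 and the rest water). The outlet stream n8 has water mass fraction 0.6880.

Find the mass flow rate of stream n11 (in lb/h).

705 lb/h

Let n11 be the unknown flow. Total out = 985 + n11.
water balance: 857.46 + 0.433·n11 = 0.688·(985 + n11)
(0.433 − 0.688)·n11 = 0.688×985 − 857.46 = -179.78
n11 = -179.78 / -0.255 = 705.02 lb/h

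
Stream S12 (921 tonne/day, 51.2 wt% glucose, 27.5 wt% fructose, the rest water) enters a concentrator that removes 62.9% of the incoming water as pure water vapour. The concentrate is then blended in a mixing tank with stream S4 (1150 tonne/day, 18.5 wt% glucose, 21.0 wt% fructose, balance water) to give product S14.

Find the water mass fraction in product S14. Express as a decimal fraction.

Vapour removed = 0.629×0.213×921 = 123.39 tonne/day; concentrate = 797.61 tonne/day.
water reaching the mixer = 72.78 (from concentrate) + 1150×0.605 = 768.53 tonne/day.
Product flow = 797.61 + 1150 = 1947.6 tonne/day; water fraction = 0.3946.

0.3946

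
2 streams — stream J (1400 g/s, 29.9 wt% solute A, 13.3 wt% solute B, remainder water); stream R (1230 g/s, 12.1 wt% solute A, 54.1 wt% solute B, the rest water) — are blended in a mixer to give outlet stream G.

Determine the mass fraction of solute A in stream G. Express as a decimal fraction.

Total flow out = 1400 + 1230 = 2630 g/s.
solute A in = 1400×0.299 + 1230×0.121 = 567.43 g/s.
solute A mass fraction in G = 567.43/2630 = 0.2158.

0.2158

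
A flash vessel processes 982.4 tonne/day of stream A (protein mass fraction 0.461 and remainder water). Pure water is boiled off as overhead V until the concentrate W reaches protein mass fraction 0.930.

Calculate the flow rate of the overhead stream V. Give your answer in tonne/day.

protein is conserved: 982.4×0.461 = 452.89 tonne/day all reports to the concentrate.
Concentrate = 452.89/(target fraction) = 486.97 tonne/day.
Overhead = 982.4 − 486.97 = 495.43 tonne/day.

495.4 tonne/day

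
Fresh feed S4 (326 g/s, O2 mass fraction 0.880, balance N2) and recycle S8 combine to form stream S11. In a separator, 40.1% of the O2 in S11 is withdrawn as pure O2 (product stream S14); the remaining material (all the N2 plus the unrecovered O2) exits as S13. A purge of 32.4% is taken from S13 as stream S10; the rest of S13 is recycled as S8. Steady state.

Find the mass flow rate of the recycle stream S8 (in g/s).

276.8 g/s

N2 enters only via S4 and leaves only via the purge: 326×0.120 = 0.324×(N2 in S13), and the separator passes all N2, so N2 in S11 = N2 in S13 = 120.74 g/s.
O2 in S11: m_A = 326×0.880 + (1−0.324)·(1−0.401)·m_A, so m_A = 286.88/0.5951 = 482.09 g/s.
S13 = (1−0.401)×482.09 + 120.74 = 409.51 g/s.
Recycle S8 = (1−0.324)×409.51 = 276.83 g/s.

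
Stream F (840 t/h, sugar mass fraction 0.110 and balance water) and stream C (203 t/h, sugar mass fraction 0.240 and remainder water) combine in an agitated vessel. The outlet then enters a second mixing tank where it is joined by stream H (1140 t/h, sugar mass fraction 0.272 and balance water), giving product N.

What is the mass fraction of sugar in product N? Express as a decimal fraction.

Overall, product flow = 2183 t/h.
sugar in = 840×0.110 + 203×0.240 + 1140×0.272 = 451.2 t/h.
sugar fraction in N = 0.207.

0.207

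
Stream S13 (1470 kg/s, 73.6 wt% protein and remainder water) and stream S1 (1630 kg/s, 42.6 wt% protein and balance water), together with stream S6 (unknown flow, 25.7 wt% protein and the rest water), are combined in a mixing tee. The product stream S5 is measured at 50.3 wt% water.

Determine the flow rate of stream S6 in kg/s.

981.7 kg/s

Let S6 be the unknown flow. Total out = 3100 + S6.
water balance: 1323.7 + 0.743·S6 = 0.503·(3100 + S6)
(0.743 − 0.503)·S6 = 0.503×3100 − 1323.7 = 235.6
S6 = 235.6 / 0.240 = 981.67 kg/s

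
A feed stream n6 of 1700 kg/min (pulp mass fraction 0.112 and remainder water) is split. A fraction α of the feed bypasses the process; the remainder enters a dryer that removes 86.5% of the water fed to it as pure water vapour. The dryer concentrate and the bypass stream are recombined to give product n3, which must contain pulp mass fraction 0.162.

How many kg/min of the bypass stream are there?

All 1700×0.112 = 190.4 kg/min of pulp reaches n3, so n3 = 190.4/0.162 = 1175.3 kg/min and vapour = 524.69 kg/min.
The evaporator receives (1−α)·1700 of feed at 0.888 water and removes 0.865 of that water:
0.865×0.888×(1−α)×1700 = 524.69
(1−α) = 524.69/1305.8 = 0.4018;  α = 0.5982.
Bypass flow = 0.5982×1700 = 1016.9 kg/min.

1017 kg/min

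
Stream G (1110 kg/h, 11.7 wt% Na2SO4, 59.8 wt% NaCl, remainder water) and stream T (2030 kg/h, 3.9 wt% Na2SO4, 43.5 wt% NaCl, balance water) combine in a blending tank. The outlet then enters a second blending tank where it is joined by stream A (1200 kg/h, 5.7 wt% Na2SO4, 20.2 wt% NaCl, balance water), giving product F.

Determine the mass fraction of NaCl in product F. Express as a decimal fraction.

0.412

Overall, product flow = 4340 kg/h.
NaCl in = 1110×0.598 + 2030×0.435 + 1200×0.202 = 1789.2 kg/h.
NaCl fraction in F = 0.412.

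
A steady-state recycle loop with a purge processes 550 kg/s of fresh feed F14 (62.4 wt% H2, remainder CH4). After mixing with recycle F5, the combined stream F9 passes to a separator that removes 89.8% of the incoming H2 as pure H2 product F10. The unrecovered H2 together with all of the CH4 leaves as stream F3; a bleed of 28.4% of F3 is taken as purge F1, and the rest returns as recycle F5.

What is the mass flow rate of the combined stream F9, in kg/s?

CH4 enters only via F14 and leaves only via the purge: 550×0.376 = 0.284×(CH4 in F3), and the separator passes all CH4, so CH4 in F9 = CH4 in F3 = 728.17 kg/s.
H2 in F9: m_A = 550×0.624 + (1−0.284)·(1−0.898)·m_A, so m_A = 343.2/0.9270 = 370.24 kg/s.
F9 = 370.24 + 728.17 = 1098.4 kg/s.

1098 kg/s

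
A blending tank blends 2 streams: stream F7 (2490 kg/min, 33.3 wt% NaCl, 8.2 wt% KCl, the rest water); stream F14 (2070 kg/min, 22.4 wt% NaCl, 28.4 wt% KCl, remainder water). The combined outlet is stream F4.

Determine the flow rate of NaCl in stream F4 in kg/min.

1293 kg/min

NaCl out = NaCl in = 2490×0.333 + 2070×0.224 = 1292.9 kg/min.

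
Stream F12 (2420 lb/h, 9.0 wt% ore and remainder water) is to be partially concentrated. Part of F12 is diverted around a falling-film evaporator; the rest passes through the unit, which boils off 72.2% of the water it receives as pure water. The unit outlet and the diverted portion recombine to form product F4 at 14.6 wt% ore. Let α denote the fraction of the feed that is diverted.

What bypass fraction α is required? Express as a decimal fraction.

0.416

All 2420×0.090 = 217.8 lb/h of ore reaches F4, so F4 = 217.8/0.146 = 1491.8 lb/h and vapour = 928.22 lb/h.
The evaporator receives (1−α)·2420 of feed at 0.910 water and removes 0.722 of that water:
0.722×0.910×(1−α)×2420 = 928.22
(1−α) = 928.22/1590 = 0.5838;  α = 0.4162.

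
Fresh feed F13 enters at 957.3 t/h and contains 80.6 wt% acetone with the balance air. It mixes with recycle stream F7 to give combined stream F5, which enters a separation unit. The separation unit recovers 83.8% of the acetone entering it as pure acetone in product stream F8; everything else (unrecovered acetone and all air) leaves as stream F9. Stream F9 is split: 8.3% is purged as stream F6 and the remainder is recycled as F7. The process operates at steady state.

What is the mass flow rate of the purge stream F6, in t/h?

air enters only via F13 and leaves only via the purge: 957.3×0.194 = 0.083×(air in F9), and the separation unit passes all air, so air in F5 = air in F9 = 2237.5 t/h.
acetone in F5: m_A = 957.3×0.806 + (1−0.083)·(1−0.838)·m_A, so m_A = 771.58/0.8514 = 906.2 t/h.
F9 = (1−0.838)×906.2 + 2237.5 = 2384.3 t/h.
Purge F6 = 0.083×2384.3 = 197.9 t/h.

197.9 t/h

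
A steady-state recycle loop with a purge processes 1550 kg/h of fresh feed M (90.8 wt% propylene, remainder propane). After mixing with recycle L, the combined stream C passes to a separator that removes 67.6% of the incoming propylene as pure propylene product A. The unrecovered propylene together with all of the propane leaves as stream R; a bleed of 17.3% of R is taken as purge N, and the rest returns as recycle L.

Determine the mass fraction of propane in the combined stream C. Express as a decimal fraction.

0.3001

propane enters only via M and leaves only via the purge: 1550×0.092 = 0.173×(propane in R), and the separator passes all propane, so propane in C = propane in R = 824.28 kg/h.
propylene in C: m_A = 1550×0.908 + (1−0.173)·(1−0.676)·m_A, so m_A = 1407.4/0.7321 = 1922.5 kg/h.
C = 1922.5 + 824.28 = 2746.8 kg/h.
propane fraction in C = 824.28/2746.8 = 0.3001.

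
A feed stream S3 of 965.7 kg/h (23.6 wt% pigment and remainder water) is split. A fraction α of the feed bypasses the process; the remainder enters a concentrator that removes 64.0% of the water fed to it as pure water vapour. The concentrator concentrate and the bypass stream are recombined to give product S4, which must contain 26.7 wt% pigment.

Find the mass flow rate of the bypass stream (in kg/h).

All 965.7×0.236 = 227.91 kg/h of pigment reaches S4, so S4 = 227.91/0.267 = 853.58 kg/h and vapour = 112.12 kg/h.
The evaporator receives (1−α)·965.7 of feed at 0.764 water and removes 0.640 of that water:
0.640×0.764×(1−α)×965.7 = 112.12
(1−α) = 112.12/472.19 = 0.2375;  α = 0.7625.
Bypass flow = 0.7625×965.7 = 736.39 kg/h.

736.4 kg/h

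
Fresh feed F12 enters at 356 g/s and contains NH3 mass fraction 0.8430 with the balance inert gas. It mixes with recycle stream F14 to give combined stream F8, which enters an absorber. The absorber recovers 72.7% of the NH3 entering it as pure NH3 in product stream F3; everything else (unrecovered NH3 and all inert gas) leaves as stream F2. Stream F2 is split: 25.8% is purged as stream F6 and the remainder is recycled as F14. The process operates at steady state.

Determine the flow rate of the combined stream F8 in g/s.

inert gas enters only via F12 and leaves only via the purge: 356×0.157 = 0.258×(inert gas in F2), and the absorber passes all inert gas, so inert gas in F8 = inert gas in F2 = 216.64 g/s.
NH3 in F8: m_A = 356×0.843 + (1−0.258)·(1−0.727)·m_A, so m_A = 300.11/0.7974 = 376.34 g/s.
F8 = 376.34 + 216.64 = 592.98 g/s.

593 g/s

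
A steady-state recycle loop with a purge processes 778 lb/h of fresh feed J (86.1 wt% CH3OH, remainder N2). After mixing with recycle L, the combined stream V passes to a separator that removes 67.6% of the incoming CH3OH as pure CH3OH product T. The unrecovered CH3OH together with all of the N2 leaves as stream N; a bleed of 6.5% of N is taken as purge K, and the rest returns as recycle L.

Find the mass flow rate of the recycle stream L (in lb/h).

N2 enters only via J and leaves only via the purge: 778×0.139 = 0.065×(N2 in N), and the separator passes all N2, so N2 in V = N2 in N = 1663.7 lb/h.
CH3OH in V: m_A = 778×0.861 + (1−0.065)·(1−0.676)·m_A, so m_A = 669.86/0.6971 = 960.98 lb/h.
N = (1−0.676)×960.98 + 1663.7 = 1975.1 lb/h.
Recycle L = (1−0.065)×1975.1 = 1846.7 lb/h.

1847 lb/h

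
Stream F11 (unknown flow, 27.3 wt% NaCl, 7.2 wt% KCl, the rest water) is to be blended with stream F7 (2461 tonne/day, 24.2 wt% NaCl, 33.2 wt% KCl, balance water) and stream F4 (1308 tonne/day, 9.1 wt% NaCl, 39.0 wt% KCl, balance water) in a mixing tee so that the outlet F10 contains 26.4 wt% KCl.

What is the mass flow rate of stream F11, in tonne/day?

Let F11 be the unknown flow. Total out = 3769 + F11.
KCl balance: 1327.2 + 0.072·F11 = 0.264·(3769 + F11)
(0.072 − 0.264)·F11 = 0.264×3769 − 1327.2 = -332.16
F11 = -332.16 / -0.192 = 1730 tonne/day

1730 tonne/day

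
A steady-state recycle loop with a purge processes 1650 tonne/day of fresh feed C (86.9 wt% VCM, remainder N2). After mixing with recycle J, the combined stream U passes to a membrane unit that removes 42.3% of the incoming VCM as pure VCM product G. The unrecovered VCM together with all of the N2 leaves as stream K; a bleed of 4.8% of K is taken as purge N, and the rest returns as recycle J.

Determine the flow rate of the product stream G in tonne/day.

1346 tonne/day

VCM in U: m_A = 1650×0.869 + (1−0.048)·(1−0.423)·m_A, so m_A = 1433.8/0.4507 = 3181.4 tonne/day.
Product G = 0.423×3181.4 = 1345.7 tonne/day.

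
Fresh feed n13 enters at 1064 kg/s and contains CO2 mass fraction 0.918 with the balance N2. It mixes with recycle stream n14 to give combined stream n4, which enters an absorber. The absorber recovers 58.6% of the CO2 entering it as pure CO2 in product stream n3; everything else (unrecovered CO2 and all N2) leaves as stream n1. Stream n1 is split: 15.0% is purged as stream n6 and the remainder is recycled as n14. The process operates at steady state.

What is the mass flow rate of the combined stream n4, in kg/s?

2089 kg/s

N2 enters only via n13 and leaves only via the purge: 1064×0.082 = 0.150×(N2 in n1), and the absorber passes all N2, so N2 in n4 = N2 in n1 = 581.65 kg/s.
CO2 in n4: m_A = 1064×0.918 + (1−0.150)·(1−0.586)·m_A, so m_A = 976.75/0.6481 = 1507.1 kg/s.
n4 = 1507.1 + 581.65 = 2088.8 kg/s.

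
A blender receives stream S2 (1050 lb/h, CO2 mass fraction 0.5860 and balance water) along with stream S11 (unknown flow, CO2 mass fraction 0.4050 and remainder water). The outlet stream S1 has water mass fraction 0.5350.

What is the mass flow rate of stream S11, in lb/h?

Let S11 be the unknown flow. Total out = 1050 + S11.
water balance: 434.7 + 0.595·S11 = 0.535·(1050 + S11)
(0.595 − 0.535)·S11 = 0.535×1050 − 434.7 = 127.05
S11 = 127.05 / 0.060 = 2117.5 lb/h

2118 lb/h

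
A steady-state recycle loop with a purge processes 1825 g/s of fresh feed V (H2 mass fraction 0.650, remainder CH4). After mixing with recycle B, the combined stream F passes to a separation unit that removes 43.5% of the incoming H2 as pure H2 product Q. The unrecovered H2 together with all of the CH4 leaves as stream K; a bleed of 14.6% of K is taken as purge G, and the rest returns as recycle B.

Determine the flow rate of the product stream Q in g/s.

H2 in F: m_A = 1825×0.650 + (1−0.146)·(1−0.435)·m_A, so m_A = 1186.2/0.5175 = 2292.3 g/s.
Product Q = 0.435×2292.3 = 997.16 g/s.

997.2 g/s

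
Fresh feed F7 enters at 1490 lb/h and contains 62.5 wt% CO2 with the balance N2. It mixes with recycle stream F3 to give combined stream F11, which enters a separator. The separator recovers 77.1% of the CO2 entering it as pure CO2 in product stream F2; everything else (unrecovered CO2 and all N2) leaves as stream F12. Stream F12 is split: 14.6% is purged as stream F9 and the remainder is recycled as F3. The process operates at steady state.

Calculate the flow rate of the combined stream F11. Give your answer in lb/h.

4985 lb/h

N2 enters only via F7 and leaves only via the purge: 1490×0.375 = 0.146×(N2 in F12), and the separator passes all N2, so N2 in F11 = N2 in F12 = 3827.1 lb/h.
CO2 in F11: m_A = 1490×0.625 + (1−0.146)·(1−0.771)·m_A, so m_A = 931.25/0.8044 = 1157.6 lb/h.
F11 = 1157.6 + 3827.1 = 4984.7 lb/h.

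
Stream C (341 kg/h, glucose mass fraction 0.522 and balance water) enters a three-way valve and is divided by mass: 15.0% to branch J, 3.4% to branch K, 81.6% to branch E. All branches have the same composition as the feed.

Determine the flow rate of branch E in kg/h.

Branch E flow = 0.816×341 = 278.26 kg/h.

278.3 kg/h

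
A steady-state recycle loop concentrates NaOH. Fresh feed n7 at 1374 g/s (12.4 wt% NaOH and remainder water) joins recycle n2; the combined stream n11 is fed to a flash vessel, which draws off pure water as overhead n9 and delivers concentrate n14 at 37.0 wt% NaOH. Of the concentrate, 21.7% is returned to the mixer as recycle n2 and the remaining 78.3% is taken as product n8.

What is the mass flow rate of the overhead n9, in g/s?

Overall NaOH balance (none leaves overhead): NaOH in fresh feed = NaOH in product, i.e. 1374×0.124 = (1−0.217)·n14·0.370.
n14 = 170.38/(0.370×0.783) = 588.09 g/s.
Recycle n2 = 0.217×588.09 = 127.62 g/s.
Combined feed n11 = 1374 + 127.62 = 1501.6 g/s.
Overhead n9 = n11 − n14 = 1501.6 − 588.09 = 913.52 g/s.

913.5 g/s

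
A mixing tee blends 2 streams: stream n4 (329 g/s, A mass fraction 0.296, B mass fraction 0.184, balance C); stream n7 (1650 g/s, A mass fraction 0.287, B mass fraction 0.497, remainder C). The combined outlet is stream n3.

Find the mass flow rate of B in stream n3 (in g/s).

880.6 g/s

B out = B in = 329×0.184 + 1650×0.497 = 880.59 g/s.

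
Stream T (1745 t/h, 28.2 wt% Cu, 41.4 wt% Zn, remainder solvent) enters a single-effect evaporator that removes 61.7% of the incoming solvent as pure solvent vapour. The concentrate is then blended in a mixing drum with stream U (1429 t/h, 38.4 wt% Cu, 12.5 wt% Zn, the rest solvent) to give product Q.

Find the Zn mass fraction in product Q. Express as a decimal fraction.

0.317

Vapour removed = 0.617×0.304×1745 = 327.31 t/h; concentrate = 1417.7 t/h.
Zn reaching the mixer = 722.43 (from concentrate) + 1429×0.125 = 901.05 t/h.
Product flow = 1417.7 + 1429 = 2846.7 t/h; Zn fraction = 0.317.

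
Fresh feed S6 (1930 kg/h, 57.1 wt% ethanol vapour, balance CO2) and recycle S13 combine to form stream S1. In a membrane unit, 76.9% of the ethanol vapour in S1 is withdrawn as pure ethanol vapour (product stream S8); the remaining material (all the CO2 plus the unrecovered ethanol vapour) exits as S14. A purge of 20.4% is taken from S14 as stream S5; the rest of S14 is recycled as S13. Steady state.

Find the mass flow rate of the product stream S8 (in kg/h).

ethanol vapour in S1: m_A = 1930×0.571 + (1−0.204)·(1−0.769)·m_A, so m_A = 1102/0.8161 = 1350.3 kg/h.
Product S8 = 0.769×1350.3 = 1038.4 kg/h.

1038 kg/h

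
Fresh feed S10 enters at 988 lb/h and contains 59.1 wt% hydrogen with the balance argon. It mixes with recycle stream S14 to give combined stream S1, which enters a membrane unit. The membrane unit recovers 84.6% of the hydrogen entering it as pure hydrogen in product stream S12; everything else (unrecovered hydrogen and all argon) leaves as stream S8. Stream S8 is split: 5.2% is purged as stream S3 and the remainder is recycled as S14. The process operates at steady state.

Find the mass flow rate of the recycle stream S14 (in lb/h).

7467 lb/h

argon enters only via S10 and leaves only via the purge: 988×0.409 = 0.052×(argon in S8), and the membrane unit passes all argon, so argon in S1 = argon in S8 = 7771 lb/h.
hydrogen in S1: m_A = 988×0.591 + (1−0.052)·(1−0.846)·m_A, so m_A = 583.91/0.8540 = 683.73 lb/h.
S8 = (1−0.846)×683.73 + 7771 = 7876.3 lb/h.
Recycle S14 = (1−0.052)×7876.3 = 7466.7 lb/h.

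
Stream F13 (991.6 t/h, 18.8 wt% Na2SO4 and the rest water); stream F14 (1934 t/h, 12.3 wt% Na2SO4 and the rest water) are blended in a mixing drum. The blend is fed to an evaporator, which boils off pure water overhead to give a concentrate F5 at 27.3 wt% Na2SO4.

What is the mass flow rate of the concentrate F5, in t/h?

Na2SO4 entering = 991.6×0.188 + 1934×0.123 = 424.3 t/h.
All Na2SO4 reports to F5, so F5 = 424.3/0.273 = 1554.2 t/h.

1554 t/h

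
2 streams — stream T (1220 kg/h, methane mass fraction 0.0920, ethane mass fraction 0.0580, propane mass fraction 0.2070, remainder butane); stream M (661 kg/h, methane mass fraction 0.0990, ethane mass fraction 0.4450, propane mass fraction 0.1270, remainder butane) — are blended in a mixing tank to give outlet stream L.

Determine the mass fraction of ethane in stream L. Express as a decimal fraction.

Total flow out = 1220 + 661 = 1881 kg/h.
ethane in = 1220×0.058 + 661×0.445 = 364.9 kg/h.
ethane mass fraction in L = 364.9/1881 = 0.1940.

0.1940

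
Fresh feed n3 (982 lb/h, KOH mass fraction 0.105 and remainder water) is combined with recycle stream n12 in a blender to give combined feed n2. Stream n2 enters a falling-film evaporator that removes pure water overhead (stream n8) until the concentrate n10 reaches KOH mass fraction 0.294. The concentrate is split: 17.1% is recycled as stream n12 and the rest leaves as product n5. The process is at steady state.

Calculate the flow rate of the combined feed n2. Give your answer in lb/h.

Overall KOH balance (none leaves overhead): KOH in fresh feed = KOH in product, i.e. 982×0.105 = (1−0.171)·n10·0.294.
n10 = 103.11/(0.294×0.829) = 423.06 lb/h.
Recycle n12 = 0.171×423.06 = 72.343 lb/h.
Combined feed n2 = 982 + 72.343 = 1054.3 lb/h.

1054 lb/h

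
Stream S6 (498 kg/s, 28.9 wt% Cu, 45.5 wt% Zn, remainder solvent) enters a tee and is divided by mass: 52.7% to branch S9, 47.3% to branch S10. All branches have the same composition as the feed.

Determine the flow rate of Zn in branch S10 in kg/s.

Branch S10 total = 0.473×498 = 235.55 kg/s.
Zn in S10 = 0.455×235.55 = 107.18 kg/s.

107.2 kg/s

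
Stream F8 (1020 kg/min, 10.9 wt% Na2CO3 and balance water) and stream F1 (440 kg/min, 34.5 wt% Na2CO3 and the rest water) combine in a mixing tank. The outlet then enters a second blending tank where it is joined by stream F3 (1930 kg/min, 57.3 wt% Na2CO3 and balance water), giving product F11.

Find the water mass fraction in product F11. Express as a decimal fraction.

Overall, product flow = 3390 kg/min.
water in = 1020×0.891 + 440×0.655 + 1930×0.427 = 2021.1 kg/min.
water fraction in F11 = 0.596.

0.596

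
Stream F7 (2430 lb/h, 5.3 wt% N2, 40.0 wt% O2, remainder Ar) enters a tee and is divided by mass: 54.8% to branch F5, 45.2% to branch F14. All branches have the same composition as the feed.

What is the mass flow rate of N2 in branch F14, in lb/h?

Branch F14 total = 0.452×2430 = 1098.4 lb/h.
N2 in F14 = 0.053×1098.4 = 58.213 lb/h.

58.21 lb/h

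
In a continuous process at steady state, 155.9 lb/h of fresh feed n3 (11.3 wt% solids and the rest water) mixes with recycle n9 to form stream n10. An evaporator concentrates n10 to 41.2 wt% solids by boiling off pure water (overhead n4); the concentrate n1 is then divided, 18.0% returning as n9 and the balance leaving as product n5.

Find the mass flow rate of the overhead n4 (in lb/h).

113.1 lb/h

Overall solids balance (none leaves overhead): solids in fresh feed = solids in product, i.e. 155.9×0.113 = (1−0.180)·n1·0.412.
n1 = 17.617/(0.412×0.820) = 52.145 lb/h.
Recycle n9 = 0.180×52.145 = 9.3861 lb/h.
Combined feed n10 = 155.9 + 9.3861 = 165.29 lb/h.
Overhead n4 = n10 − n1 = 165.29 − 52.145 = 113.14 lb/h.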